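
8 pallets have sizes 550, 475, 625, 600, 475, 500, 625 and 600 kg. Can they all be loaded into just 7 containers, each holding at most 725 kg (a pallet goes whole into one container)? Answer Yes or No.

Total = 4450 kg; ⌈4450/725⌉ = 7.
8 pallets each exceed half the capacity and cannot share a container, forcing at least 8 containers.
At least 8 containers are required, but only 7 are allowed.

No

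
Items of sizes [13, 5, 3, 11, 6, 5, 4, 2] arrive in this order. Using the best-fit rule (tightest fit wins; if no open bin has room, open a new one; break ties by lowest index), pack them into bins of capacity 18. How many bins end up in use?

  13 → bin 1 (new)  [load 13/18]
  5 → bin 1  [load 18/18]
  3 → bin 2 (new)  [load 3/18]
  11 → bin 2  [load 14/18]
  6 → bin 3 (new)  [load 6/18]
  5 → bin 3  [load 11/18]
  4 → bin 2  [load 18/18]
  2 → bin 3  [load 13/18]
3 bins opened.

3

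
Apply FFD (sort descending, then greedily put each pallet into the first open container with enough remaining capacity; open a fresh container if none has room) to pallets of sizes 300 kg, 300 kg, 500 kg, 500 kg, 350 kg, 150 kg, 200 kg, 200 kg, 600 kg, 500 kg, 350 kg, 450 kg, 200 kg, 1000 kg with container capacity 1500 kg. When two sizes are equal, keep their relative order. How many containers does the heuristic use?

Sorted descending: 1000, 600, 500, 500, 500, 450, 350, 350, 300, 300, 200, 200, 200, 150.
  1000 → container 1 (new)  [load 1000/1500]
  600 → container 2 (new)  [load 600/1500]
  500 → container 1  [load 1500/1500]
  500 → container 2  [load 1100/1500]
  500 → container 3 (new)  [load 500/1500]
  450 → container 3  [load 950/1500]
  350 → container 2  [load 1450/1500]
  350 → container 3  [load 1300/1500]
  300 → container 4 (new)  [load 300/1500]
  300 → container 4  [load 600/1500]
  200 → container 3  [load 1500/1500]
  200 → container 4  [load 800/1500]
  200 → container 4  [load 1000/1500]
  150 → container 4  [load 1150/1500]
4 containers opened.

4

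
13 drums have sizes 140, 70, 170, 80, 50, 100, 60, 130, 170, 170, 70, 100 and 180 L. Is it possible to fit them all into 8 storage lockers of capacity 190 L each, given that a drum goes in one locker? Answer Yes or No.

No

Total = 1490 L; ⌈1490/190⌉ = 8.
The bound of 8 does not rule out 8, but exhaustive search shows no assignment into 8 storage lockers of capacity 190 L exists — the minimum is 9.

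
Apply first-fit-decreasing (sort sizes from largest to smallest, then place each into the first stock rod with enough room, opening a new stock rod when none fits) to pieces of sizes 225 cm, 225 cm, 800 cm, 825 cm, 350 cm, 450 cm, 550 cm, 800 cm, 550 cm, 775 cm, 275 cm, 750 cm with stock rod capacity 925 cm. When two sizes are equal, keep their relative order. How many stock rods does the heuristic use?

8

Sorted descending: 825, 800, 800, 775, 750, 550, 550, 450, 350, 275, 225, 225.
  825 → stock rod 1 (new)  [load 825/925]
  800 → stock rod 2 (new)  [load 800/925]
  800 → stock rod 3 (new)  [load 800/925]
  775 → stock rod 4 (new)  [load 775/925]
  750 → stock rod 5 (new)  [load 750/925]
  550 → stock rod 6 (new)  [load 550/925]
  550 → stock rod 7 (new)  [load 550/925]
  450 → stock rod 8 (new)  [load 450/925]
  350 → stock rod 6  [load 900/925]
  275 → stock rod 7  [load 825/925]
  225 → stock rod 8  [load 675/925]
  225 → stock rod 8  [load 900/925]
8 stock rods opened.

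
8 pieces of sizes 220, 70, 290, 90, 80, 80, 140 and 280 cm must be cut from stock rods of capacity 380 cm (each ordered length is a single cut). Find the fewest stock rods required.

Total = 290 + 280 + 220 + 140 + 90 + 80 + 80 + 70 = 1250 cm.
Lower bound: ⌈1250/380⌉ = 4 stock rods.
A packing using 4 stock rods:
  stock rod 1: 290 + 90 = 380
  stock rod 2: 280 + 80 = 360
  stock rod 3: 220 + 140 = 360
  stock rod 4: 80 + 70 = 150
This matches the lower bound, so 4 is optimal.

4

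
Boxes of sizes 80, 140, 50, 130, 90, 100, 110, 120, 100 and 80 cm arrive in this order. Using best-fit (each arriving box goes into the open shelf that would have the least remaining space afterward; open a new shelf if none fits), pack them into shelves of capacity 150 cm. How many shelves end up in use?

9

  80 → shelf 1 (new)  [load 80/150]
  140 → shelf 2 (new)  [load 140/150]
  50 → shelf 1  [load 130/150]
  130 → shelf 3 (new)  [load 130/150]
  90 → shelf 4 (new)  [load 90/150]
  100 → shelf 5 (new)  [load 100/150]
  110 → shelf 6 (new)  [load 110/150]
  120 → shelf 7 (new)  [load 120/150]
  100 → shelf 8 (new)  [load 100/150]
  80 → shelf 9 (new)  [load 80/150]
9 shelves opened.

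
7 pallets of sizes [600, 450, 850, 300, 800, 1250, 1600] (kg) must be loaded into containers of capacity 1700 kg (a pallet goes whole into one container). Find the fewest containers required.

4

Total = 1600 + 1250 + 850 + 800 + 600 + 450 + 300 = 5850 kg.
Lower bound: ⌈5850/1700⌉ = 4 containers.
A packing using 4 containers:
  container 1: 1600 = 1600
  container 2: 1250 + 450 = 1700
  container 3: 850 + 800 = 1650
  container 4: 600 + 300 = 900
This matches the lower bound, so 4 is optimal.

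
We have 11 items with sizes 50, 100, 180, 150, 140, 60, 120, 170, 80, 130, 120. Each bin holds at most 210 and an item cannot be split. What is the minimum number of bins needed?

8

Total = 180 + 170 + 150 + 140 + 130 + 120 + 120 + 100 + 80 + 60 + 50 = 1300.
Lower bound: ⌈1300/210⌉ = 7 bins.
A packing using 8 bins:
  bin 1: 180 = 180
  bin 2: 170 = 170
  bin 3: 150 + 60 = 210
  bin 4: 140 + 50 = 190
  bin 5: 130 + 80 = 210
  bin 6: 120 = 120
  bin 7: 120 = 120
  bin 8: 100 = 100
No arrangement into 7 bins stays within capacity, so 8 is optimal.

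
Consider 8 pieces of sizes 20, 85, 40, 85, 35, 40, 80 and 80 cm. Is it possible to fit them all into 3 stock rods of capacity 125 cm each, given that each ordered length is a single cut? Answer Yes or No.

No

Total = 465 cm; ⌈465/125⌉ = 4.
At least 4 stock rods are required, but only 3 are allowed.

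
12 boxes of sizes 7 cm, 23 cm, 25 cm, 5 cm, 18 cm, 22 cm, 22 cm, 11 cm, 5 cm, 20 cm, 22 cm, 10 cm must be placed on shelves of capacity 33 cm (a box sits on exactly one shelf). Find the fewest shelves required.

7

Total = 25 + 23 + 22 + 22 + 22 + 20 + 18 + 11 + 10 + 7 + 5 + 5 = 190 cm.
Lower bound: ⌈190/33⌉ = 6 shelves.
Also, 7 boxes each exceed 33/2 cm, and no two of those can share a shelf, so at least 7 shelves are needed.
A packing using 7 shelves:
  shelf 1: 25 + 7 = 32
  shelf 2: 23 + 10 = 33
  shelf 3: 22 + 11 = 33
  shelf 4: 22 + 5 + 5 = 32
  shelf 5: 22 = 22
  shelf 6: 20 = 20
  shelf 7: 18 = 18
This matches the lower bound, so 7 is optimal.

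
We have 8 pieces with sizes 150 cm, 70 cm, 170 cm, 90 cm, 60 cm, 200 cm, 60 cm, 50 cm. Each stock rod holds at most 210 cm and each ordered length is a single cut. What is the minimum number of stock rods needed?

Total = 200 + 170 + 150 + 90 + 70 + 60 + 60 + 50 = 850 cm.
Lower bound: ⌈850/210⌉ = 5 stock rods.
A packing using 5 stock rods:
  stock rod 1: 200 = 200
  stock rod 2: 170 = 170
  stock rod 3: 150 + 60 = 210
  stock rod 4: 90 + 70 + 50 = 210
  stock rod 5: 60 = 60
This matches the lower bound, so 5 is optimal.

5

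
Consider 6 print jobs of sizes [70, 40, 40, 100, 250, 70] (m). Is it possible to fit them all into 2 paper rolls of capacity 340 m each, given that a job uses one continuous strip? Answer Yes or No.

A valid assignment using 2 paper rolls:
  roll 1: 250 + 70 = 320
  roll 2: 100 + 70 + 40 + 40 = 250
Every load is within 340 m, so 2 paper rolls suffice.

Yes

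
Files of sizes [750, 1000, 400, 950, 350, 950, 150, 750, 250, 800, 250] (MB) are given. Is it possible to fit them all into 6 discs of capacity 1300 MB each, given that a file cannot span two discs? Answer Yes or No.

A valid assignment using 6 discs:
  disc 1: 1000 + 250 = 1250
  disc 2: 950 + 350 = 1300
  disc 3: 950 + 250 = 1200
  disc 4: 800 + 400 = 1200
  disc 5: 750 + 150 = 900
  disc 6: 750 = 750
Every load is within 1300 MB, so 6 discs suffice.

Yes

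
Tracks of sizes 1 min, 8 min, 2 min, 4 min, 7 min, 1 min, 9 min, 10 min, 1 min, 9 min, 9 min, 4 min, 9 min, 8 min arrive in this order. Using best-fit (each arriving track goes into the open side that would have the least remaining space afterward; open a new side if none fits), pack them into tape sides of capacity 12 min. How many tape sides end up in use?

8

  1 → side 1 (new)  [load 1/12]
  8 → side 1  [load 9/12]
  2 → side 1  [load 11/12]
  4 → side 2 (new)  [load 4/12]
  7 → side 2  [load 11/12]
  1 → side 1  [load 12/12]
  9 → side 3 (new)  [load 9/12]
  10 → side 4 (new)  [load 10/12]
  1 → side 2  [load 12/12]
  9 → side 5 (new)  [load 9/12]
  9 → side 6 (new)  [load 9/12]
  4 → side 7 (new)  [load 4/12]
  9 → side 8 (new)  [load 9/12]
  8 → side 7  [load 12/12]
8 tape sides opened.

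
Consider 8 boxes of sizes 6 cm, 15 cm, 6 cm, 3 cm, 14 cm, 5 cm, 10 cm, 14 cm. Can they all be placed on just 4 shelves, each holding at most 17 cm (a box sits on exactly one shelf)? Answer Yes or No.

Total = 73 cm; ⌈73/17⌉ = 5.
At least 5 shelves are required, but only 4 are allowed.

No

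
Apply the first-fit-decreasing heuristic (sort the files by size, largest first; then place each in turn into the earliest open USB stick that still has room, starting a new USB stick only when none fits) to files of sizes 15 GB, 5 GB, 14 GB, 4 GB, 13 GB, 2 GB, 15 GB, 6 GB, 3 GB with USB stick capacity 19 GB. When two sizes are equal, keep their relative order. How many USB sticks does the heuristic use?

Sorted descending: 15, 15, 14, 13, 6, 5, 4, 3, 2.
  15 → USB stick 1 (new)  [load 15/19]
  15 → USB stick 2 (new)  [load 15/19]
  14 → USB stick 3 (new)  [load 14/19]
  13 → USB stick 4 (new)  [load 13/19]
  6 → USB stick 4  [load 19/19]
  5 → USB stick 3  [load 19/19]
  4 → USB stick 1  [load 19/19]
  3 → USB stick 2  [load 18/19]
  2 → USB stick 5 (new)  [load 2/19]
5 USB sticks opened.

5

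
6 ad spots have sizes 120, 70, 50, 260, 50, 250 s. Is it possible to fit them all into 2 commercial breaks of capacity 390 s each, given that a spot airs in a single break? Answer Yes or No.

No

Total = 800 s; ⌈800/390⌉ = 3.
At least 3 commercial breaks are required, but only 2 are allowed.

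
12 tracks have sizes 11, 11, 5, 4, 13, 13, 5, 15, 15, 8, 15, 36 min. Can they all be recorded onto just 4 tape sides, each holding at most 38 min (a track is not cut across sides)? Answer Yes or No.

No

Total = 151 min; ⌈151/38⌉ = 4.
The bound of 4 does not rule out 4, but exhaustive search shows no assignment into 4 tape sides of capacity 38 min exists — the minimum is 5.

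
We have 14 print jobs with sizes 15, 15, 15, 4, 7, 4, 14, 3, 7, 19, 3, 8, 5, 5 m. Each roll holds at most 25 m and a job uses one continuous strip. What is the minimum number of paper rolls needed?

Total = 19 + 15 + 15 + 15 + 14 + 8 + 7 + 7 + 5 + 5 + 4 + 4 + 3 + 3 = 124 m.
Lower bound: ⌈124/25⌉ = 5 paper rolls.
A packing using 6 paper rolls:
  roll 1: 19 + 5 = 24
  roll 2: 15 + 8 = 23
  roll 3: 15 + 7 + 3 = 25
  roll 4: 15 + 7 + 3 = 25
  roll 5: 14 + 5 + 4 = 23
  roll 6: 4 = 4
No arrangement into 5 paper rolls stays within capacity, so 6 is optimal.

6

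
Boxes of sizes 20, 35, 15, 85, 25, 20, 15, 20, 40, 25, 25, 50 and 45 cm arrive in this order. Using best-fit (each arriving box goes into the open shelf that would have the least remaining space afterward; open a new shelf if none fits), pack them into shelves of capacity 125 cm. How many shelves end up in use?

  20 → shelf 1 (new)  [load 20/125]
  35 → shelf 1  [load 55/125]
  15 → shelf 1  [load 70/125]
  85 → shelf 2 (new)  [load 85/125]
  25 → shelf 2  [load 110/125]
  20 → shelf 1  [load 90/125]
  15 → shelf 2  [load 125/125]
  20 → shelf 1  [load 110/125]
  40 → shelf 3 (new)  [load 40/125]
  25 → shelf 3  [load 65/125]
  25 → shelf 3  [load 90/125]
  50 → shelf 4 (new)  [load 50/125]
  45 → shelf 4  [load 95/125]
4 shelves opened.

4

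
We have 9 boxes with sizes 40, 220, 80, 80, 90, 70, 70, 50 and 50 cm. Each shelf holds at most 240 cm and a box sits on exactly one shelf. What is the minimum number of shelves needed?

Total = 220 + 90 + 80 + 80 + 70 + 70 + 50 + 50 + 40 = 750 cm.
Lower bound: ⌈750/240⌉ = 4 shelves.
A packing using 4 shelves:
  shelf 1: 220 = 220
  shelf 2: 90 + 80 + 70 = 240
  shelf 3: 80 + 70 + 50 + 40 = 240
  shelf 4: 50 = 50
This matches the lower bound, so 4 is optimal.

4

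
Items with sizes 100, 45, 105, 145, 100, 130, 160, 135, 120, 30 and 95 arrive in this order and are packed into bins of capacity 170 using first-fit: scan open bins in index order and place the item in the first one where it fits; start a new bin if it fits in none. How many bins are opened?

9

  100 → bin 1 (new)  [load 100/170]
  45 → bin 1  [load 145/170]
  105 → bin 2 (new)  [load 105/170]
  145 → bin 3 (new)  [load 145/170]
  100 → bin 4 (new)  [load 100/170]
  130 → bin 5 (new)  [load 130/170]
  160 → bin 6 (new)  [load 160/170]
  135 → bin 7 (new)  [load 135/170]
  120 → bin 8 (new)  [load 120/170]
  30 → bin 2  [load 135/170]
  95 → bin 9 (new)  [load 95/170]
9 bins opened.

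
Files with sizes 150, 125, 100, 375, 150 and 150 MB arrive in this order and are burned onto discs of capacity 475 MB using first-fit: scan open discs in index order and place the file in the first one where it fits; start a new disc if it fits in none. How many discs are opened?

3

  150 → disc 1 (new)  [load 150/475]
  125 → disc 1  [load 275/475]
  100 → disc 1  [load 375/475]
  375 → disc 2 (new)  [load 375/475]
  150 → disc 3 (new)  [load 150/475]
  150 → disc 3  [load 300/475]
3 discs opened.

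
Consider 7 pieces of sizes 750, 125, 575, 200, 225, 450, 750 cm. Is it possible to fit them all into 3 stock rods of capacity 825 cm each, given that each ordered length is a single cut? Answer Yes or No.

Total = 3075 cm; ⌈3075/825⌉ = 4.
At least 4 stock rods are required, but only 3 are allowed.

No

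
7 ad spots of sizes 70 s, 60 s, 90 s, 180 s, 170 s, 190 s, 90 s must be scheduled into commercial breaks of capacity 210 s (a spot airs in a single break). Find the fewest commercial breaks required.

Total = 190 + 180 + 170 + 90 + 90 + 70 + 60 = 850 s.
Lower bound: ⌈850/210⌉ = 5 commercial breaks.
A packing using 5 commercial breaks:
  break 1: 190 = 190
  break 2: 180 = 180
  break 3: 170 = 170
  break 4: 90 + 90 = 180
  break 5: 70 + 60 = 130
This matches the lower bound, so 5 is optimal.

5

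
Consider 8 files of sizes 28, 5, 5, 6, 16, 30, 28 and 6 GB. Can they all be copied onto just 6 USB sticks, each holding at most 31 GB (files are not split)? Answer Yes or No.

A valid assignment using 5 USB sticks:
  USB stick 1: 30 = 30
  USB stick 2: 28 = 28
  USB stick 3: 28 = 28
  USB stick 4: 16 + 6 + 6 = 28
  USB stick 5: 5 + 5 = 10
That uses only 5 ≤ 6, so 6 USB sticks are enough.

Yes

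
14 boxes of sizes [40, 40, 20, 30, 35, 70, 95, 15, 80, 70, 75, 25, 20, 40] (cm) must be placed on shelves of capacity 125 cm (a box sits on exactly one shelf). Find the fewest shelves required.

6

Total = 95 + 80 + 75 + 70 + 70 + 40 + 40 + 40 + 35 + 30 + 25 + 20 + 20 + 15 = 655 cm.
Lower bound: ⌈655/125⌉ = 6 shelves.
A packing using 6 shelves:
  shelf 1: 95 + 30 = 125
  shelf 2: 80 + 40 = 120
  shelf 3: 75 + 40 = 115
  shelf 4: 70 + 40 + 15 = 125
  shelf 5: 70 + 35 + 20 = 125
  shelf 6: 25 + 20 = 45
This matches the lower bound, so 6 is optimal.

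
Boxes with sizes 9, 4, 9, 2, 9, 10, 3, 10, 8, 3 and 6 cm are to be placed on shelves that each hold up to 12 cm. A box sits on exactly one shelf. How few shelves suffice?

Total = 10 + 10 + 9 + 9 + 9 + 8 + 6 + 4 + 3 + 3 + 2 = 73 cm.
Lower bound: ⌈73/12⌉ = 7 shelves.
A packing using 7 shelves:
  shelf 1: 10 + 2 = 12
  shelf 2: 10 = 10
  shelf 3: 9 + 3 = 12
  shelf 4: 9 + 3 = 12
  shelf 5: 9 = 9
  shelf 6: 8 + 4 = 12
  shelf 7: 6 = 6
This matches the lower bound, so 7 is optimal.

7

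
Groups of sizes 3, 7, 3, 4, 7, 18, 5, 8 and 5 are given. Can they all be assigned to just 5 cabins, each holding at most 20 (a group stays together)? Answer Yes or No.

Yes

A valid assignment using 4 cabins:
  cabin 1: 18 = 18
  cabin 2: 8 + 7 + 5 = 20
  cabin 3: 7 + 5 + 4 + 3 = 19
  cabin 4: 3 = 3
That uses only 4 ≤ 5, so 5 cabins are enough.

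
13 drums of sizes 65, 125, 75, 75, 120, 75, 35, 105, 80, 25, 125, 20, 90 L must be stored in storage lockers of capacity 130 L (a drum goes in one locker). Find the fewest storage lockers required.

Total = 125 + 125 + 120 + 105 + 90 + 80 + 75 + 75 + 75 + 65 + 35 + 25 + 20 = 1015 L.
Lower bound: ⌈1015/130⌉ = 8 storage lockers.
Also, 9 drums each exceed 65 L, and no two of those can share a locker, so at least 9 storage lockers are needed.
A packing using 10 storage lockers:
  locker 1: 125 = 125
  locker 2: 125 = 125
  locker 3: 120 = 120
  locker 4: 105 + 25 = 130
  locker 5: 90 + 35 = 125
  locker 6: 80 + 20 = 100
  locker 7: 75 = 75
  locker 8: 75 = 75
  locker 9: 75 = 75
  locker 10: 65 = 65
No arrangement into 9 storage lockers stays within capacity, so 10 is optimal.

10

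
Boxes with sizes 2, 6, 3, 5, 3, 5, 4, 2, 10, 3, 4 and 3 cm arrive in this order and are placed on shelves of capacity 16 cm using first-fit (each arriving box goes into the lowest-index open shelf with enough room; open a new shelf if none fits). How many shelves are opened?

  2 → shelf 1 (new)  [load 2/16]
  6 → shelf 1  [load 8/16]
  3 → shelf 1  [load 11/16]
  5 → shelf 1  [load 16/16]
  3 → shelf 2 (new)  [load 3/16]
  5 → shelf 2  [load 8/16]
  4 → shelf 2  [load 12/16]
  2 → shelf 2  [load 14/16]
  10 → shelf 3 (new)  [load 10/16]
  3 → shelf 3  [load 13/16]
  4 → shelf 4 (new)  [load 4/16]
  3 → shelf 3  [load 16/16]
4 shelves opened.

4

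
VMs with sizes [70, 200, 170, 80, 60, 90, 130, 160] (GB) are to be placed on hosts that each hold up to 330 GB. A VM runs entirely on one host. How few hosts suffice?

3

Total = 200 + 170 + 160 + 130 + 90 + 80 + 70 + 60 = 960 GB.
Lower bound: ⌈960/330⌉ = 3 hosts.
A packing using 3 hosts:
  host 1: 200 + 130 = 330
  host 2: 170 + 160 = 330
  host 3: 90 + 80 + 70 + 60 = 300
This matches the lower bound, so 3 is optimal.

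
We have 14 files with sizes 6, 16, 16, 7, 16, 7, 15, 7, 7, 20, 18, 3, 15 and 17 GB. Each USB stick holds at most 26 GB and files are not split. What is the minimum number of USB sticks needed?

Total = 20 + 18 + 17 + 16 + 16 + 16 + 15 + 15 + 7 + 7 + 7 + 7 + 6 + 3 = 170 GB.
Lower bound: ⌈170/26⌉ = 7 USB sticks.
Also, 8 files each exceed 13 GB, and no two of those can share a USB stick, so at least 8 USB sticks are needed.
A packing using 8 USB sticks:
  USB stick 1: 20 + 6 = 26
  USB stick 2: 18 + 7 = 25
  USB stick 3: 17 + 7 = 24
  USB stick 4: 16 + 7 + 3 = 26
  USB stick 5: 16 + 7 = 23
  USB stick 6: 16 = 16
  USB stick 7: 15 = 15
  USB stick 8: 15 = 15
This matches the lower bound, so 8 is optimal.

8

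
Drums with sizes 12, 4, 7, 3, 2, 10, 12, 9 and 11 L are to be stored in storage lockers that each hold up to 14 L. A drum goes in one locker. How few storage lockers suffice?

6

Total = 12 + 12 + 11 + 10 + 9 + 7 + 4 + 3 + 2 = 70 L.
Lower bound: ⌈70/14⌉ = 5 storage lockers.
A packing using 6 storage lockers:
  locker 1: 12 + 2 = 14
  locker 2: 12 = 12
  locker 3: 11 + 3 = 14
  locker 4: 10 + 4 = 14
  locker 5: 9 = 9
  locker 6: 7 = 7
No arrangement into 5 storage lockers stays within capacity, so 6 is optimal.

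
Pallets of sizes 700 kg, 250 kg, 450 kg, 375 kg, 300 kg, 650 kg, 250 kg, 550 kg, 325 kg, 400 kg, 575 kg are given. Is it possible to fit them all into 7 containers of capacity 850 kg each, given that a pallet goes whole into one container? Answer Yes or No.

Yes

A valid assignment using 7 containers:
  container 1: 700 = 700
  container 2: 650 = 650
  container 3: 575 + 250 = 825
  container 4: 550 + 300 = 850
  container 5: 450 + 400 = 850
  container 6: 375 + 325 = 700
  container 7: 250 = 250
Every load is within 850 kg, so 7 containers suffice.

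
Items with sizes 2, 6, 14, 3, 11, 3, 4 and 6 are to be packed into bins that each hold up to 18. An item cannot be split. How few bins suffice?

Total = 14 + 11 + 6 + 6 + 4 + 3 + 3 + 2 = 49.
Lower bound: ⌈49/18⌉ = 3 bins.
A packing using 3 bins:
  bin 1: 14 + 4 = 18
  bin 2: 11 + 6 = 17
  bin 3: 6 + 3 + 3 + 2 = 14
This matches the lower bound, so 3 is optimal.

3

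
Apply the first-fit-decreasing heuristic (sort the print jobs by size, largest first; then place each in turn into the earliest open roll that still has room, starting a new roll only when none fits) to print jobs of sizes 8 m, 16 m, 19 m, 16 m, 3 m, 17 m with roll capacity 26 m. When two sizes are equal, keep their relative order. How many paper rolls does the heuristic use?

4

Sorted descending: 19, 17, 16, 16, 8, 3.
  19 → roll 1 (new)  [load 19/26]
  17 → roll 2 (new)  [load 17/26]
  16 → roll 3 (new)  [load 16/26]
  16 → roll 4 (new)  [load 16/26]
  8 → roll 2  [load 25/26]
  3 → roll 1  [load 22/26]
4 paper rolls opened.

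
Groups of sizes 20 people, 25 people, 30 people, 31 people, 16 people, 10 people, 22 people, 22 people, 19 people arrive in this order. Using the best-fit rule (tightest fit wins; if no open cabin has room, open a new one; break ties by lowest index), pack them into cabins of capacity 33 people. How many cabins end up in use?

8

  20 → cabin 1 (new)  [load 20/33]
  25 → cabin 2 (new)  [load 25/33]
  30 → cabin 3 (new)  [load 30/33]
  31 → cabin 4 (new)  [load 31/33]
  16 → cabin 5 (new)  [load 16/33]
  10 → cabin 1  [load 30/33]
  22 → cabin 6 (new)  [load 22/33]
  22 → cabin 7 (new)  [load 22/33]
  19 → cabin 8 (new)  [load 19/33]
8 cabins opened.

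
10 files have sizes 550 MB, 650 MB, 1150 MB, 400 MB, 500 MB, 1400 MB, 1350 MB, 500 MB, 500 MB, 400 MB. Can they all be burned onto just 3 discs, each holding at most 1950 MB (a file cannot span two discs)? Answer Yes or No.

No

Total = 7400 MB; ⌈7400/1950⌉ = 4.
At least 4 discs are required, but only 3 are allowed.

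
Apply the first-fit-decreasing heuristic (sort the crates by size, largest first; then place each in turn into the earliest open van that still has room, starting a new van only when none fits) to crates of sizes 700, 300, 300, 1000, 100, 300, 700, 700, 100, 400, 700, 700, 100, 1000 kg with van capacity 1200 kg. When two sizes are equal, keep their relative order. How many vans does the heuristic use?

7

Sorted descending: 1000, 1000, 700, 700, 700, 700, 700, 400, 300, 300, 300, 100, 100, 100.
  1000 → van 1 (new)  [load 1000/1200]
  1000 → van 2 (new)  [load 1000/1200]
  700 → van 3 (new)  [load 700/1200]
  700 → van 4 (new)  [load 700/1200]
  700 → van 5 (new)  [load 700/1200]
  700 → van 6 (new)  [load 700/1200]
  700 → van 7 (new)  [load 700/1200]
  400 → van 3  [load 1100/1200]
  300 → van 4  [load 1000/1200]
  300 → van 5  [load 1000/1200]
  300 → van 6  [load 1000/1200]
  100 → van 1  [load 1100/1200]
  100 → van 1  [load 1200/1200]
  100 → van 2  [load 1100/1200]
7 vans opened.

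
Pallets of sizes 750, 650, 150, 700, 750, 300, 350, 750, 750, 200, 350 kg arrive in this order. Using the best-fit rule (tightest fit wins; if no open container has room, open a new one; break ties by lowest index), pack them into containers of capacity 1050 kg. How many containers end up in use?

6

  750 → container 1 (new)  [load 750/1050]
  650 → container 2 (new)  [load 650/1050]
  150 → container 1  [load 900/1050]
  700 → container 3 (new)  [load 700/1050]
  750 → container 4 (new)  [load 750/1050]
  300 → container 4  [load 1050/1050]
  350 → container 3  [load 1050/1050]
  750 → container 5 (new)  [load 750/1050]
  750 → container 6 (new)  [load 750/1050]
  200 → container 5  [load 950/1050]
  350 → container 2  [load 1000/1050]
6 containers opened.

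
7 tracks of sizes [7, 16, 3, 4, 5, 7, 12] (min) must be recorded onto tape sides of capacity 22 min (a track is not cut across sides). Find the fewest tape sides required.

3

Total = 16 + 12 + 7 + 7 + 5 + 4 + 3 = 54 min.
Lower bound: ⌈54/22⌉ = 3 tape sides.
A packing using 3 tape sides:
  side 1: 16 + 5 = 21
  side 2: 12 + 7 + 3 = 22
  side 3: 7 + 4 = 11
This matches the lower bound, so 3 is optimal.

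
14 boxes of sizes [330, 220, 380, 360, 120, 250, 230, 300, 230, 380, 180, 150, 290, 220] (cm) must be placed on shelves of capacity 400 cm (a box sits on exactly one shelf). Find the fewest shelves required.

Total = 380 + 380 + 360 + 330 + 300 + 290 + 250 + 230 + 230 + 220 + 220 + 180 + 150 + 120 = 3640 cm.
Lower bound: ⌈3640/400⌉ = 10 shelves.
Also, 11 boxes each exceed 200 cm, and no two of those can share a shelf, so at least 11 shelves are needed.
A packing using 11 shelves:
  shelf 1: 380 = 380
  shelf 2: 380 = 380
  shelf 3: 360 = 360
  shelf 4: 330 = 330
  shelf 5: 300 = 300
  shelf 6: 290 = 290
  shelf 7: 250 + 150 = 400
  shelf 8: 230 + 120 = 350
  shelf 9: 230 = 230
  shelf 10: 220 + 180 = 400
  shelf 11: 220 = 220
This matches the lower bound, so 11 is optimal.

11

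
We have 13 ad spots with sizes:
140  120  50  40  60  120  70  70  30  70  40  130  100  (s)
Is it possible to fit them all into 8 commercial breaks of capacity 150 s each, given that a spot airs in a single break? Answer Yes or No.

A valid assignment using 8 commercial breaks:
  break 1: 140 = 140
  break 2: 130 = 130
  break 3: 120 + 30 = 150
  break 4: 120 = 120
  break 5: 100 + 50 = 150
  break 6: 70 + 70 = 140
  break 7: 70 + 60 = 130
  break 8: 40 + 40 = 80
Every load is within 150 s, so 8 commercial breaks suffice.

Yes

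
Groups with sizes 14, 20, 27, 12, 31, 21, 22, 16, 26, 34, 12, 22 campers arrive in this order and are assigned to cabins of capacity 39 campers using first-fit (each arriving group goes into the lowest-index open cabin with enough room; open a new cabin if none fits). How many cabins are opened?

8

  14 → cabin 1 (new)  [load 14/39]
  20 → cabin 1  [load 34/39]
  27 → cabin 2 (new)  [load 27/39]
  12 → cabin 2  [load 39/39]
  31 → cabin 3 (new)  [load 31/39]
  21 → cabin 4 (new)  [load 21/39]
  22 → cabin 5 (new)  [load 22/39]
  16 → cabin 4  [load 37/39]
  26 → cabin 6 (new)  [load 26/39]
  34 → cabin 7 (new)  [load 34/39]
  12 → cabin 5  [load 34/39]
  22 → cabin 8 (new)  [load 22/39]
8 cabins opened.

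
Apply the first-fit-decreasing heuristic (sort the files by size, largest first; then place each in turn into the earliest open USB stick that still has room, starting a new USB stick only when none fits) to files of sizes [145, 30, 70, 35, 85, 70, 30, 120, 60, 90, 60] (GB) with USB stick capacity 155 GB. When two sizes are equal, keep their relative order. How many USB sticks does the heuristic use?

6

Sorted descending: 145, 120, 90, 85, 70, 70, 60, 60, 35, 30, 30.
  145 → USB stick 1 (new)  [load 145/155]
  120 → USB stick 2 (new)  [load 120/155]
  90 → USB stick 3 (new)  [load 90/155]
  85 → USB stick 4 (new)  [load 85/155]
  70 → USB stick 4  [load 155/155]
  70 → USB stick 5 (new)  [load 70/155]
  60 → USB stick 3  [load 150/155]
  60 → USB stick 5  [load 130/155]
  35 → USB stick 2  [load 155/155]
  30 → USB stick 6 (new)  [load 30/155]
  30 → USB stick 6  [load 60/155]
6 USB sticks opened.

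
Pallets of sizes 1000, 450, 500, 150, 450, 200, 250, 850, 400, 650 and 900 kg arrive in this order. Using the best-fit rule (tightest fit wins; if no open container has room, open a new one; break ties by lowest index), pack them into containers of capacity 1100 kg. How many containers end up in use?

  1000 → container 1 (new)  [load 1000/1100]
  450 → container 2 (new)  [load 450/1100]
  500 → container 2  [load 950/1100]
  150 → container 2  [load 1100/1100]
  450 → container 3 (new)  [load 450/1100]
  200 → container 3  [load 650/1100]
  250 → container 3  [load 900/1100]
  850 → container 4 (new)  [load 850/1100]
  400 → container 5 (new)  [load 400/1100]
  650 → container 5  [load 1050/1100]
  900 → container 6 (new)  [load 900/1100]
6 containers opened.

6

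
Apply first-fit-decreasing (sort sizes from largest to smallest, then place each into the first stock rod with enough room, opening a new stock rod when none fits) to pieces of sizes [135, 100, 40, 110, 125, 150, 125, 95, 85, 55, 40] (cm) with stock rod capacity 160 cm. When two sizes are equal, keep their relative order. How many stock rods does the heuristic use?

8

Sorted descending: 150, 135, 125, 125, 110, 100, 95, 85, 55, 40, 40.
  150 → stock rod 1 (new)  [load 150/160]
  135 → stock rod 2 (new)  [load 135/160]
  125 → stock rod 3 (new)  [load 125/160]
  125 → stock rod 4 (new)  [load 125/160]
  110 → stock rod 5 (new)  [load 110/160]
  100 → stock rod 6 (new)  [load 100/160]
  95 → stock rod 7 (new)  [load 95/160]
  85 → stock rod 8 (new)  [load 85/160]
  55 → stock rod 6  [load 155/160]
  40 → stock rod 5  [load 150/160]
  40 → stock rod 7  [load 135/160]
8 stock rods opened.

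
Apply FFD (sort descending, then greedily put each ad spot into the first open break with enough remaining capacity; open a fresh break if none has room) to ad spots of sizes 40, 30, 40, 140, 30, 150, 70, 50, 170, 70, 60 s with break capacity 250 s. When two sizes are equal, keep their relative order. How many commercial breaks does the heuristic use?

4

Sorted descending: 170, 150, 140, 70, 70, 60, 50, 40, 40, 30, 30.
  170 → break 1 (new)  [load 170/250]
  150 → break 2 (new)  [load 150/250]
  140 → break 3 (new)  [load 140/250]
  70 → break 1  [load 240/250]
  70 → break 2  [load 220/250]
  60 → break 3  [load 200/250]
  50 → break 3  [load 250/250]
  40 → break 4 (new)  [load 40/250]
  40 → break 4  [load 80/250]
  30 → break 2  [load 250/250]
  30 → break 4  [load 110/250]
4 commercial breaks opened.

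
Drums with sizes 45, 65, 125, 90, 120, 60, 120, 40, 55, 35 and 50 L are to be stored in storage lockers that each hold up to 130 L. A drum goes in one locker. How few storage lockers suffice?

Total = 125 + 120 + 120 + 90 + 65 + 60 + 55 + 50 + 45 + 40 + 35 = 805 L.
Lower bound: ⌈805/130⌉ = 7 storage lockers.
A packing using 7 storage lockers:
  locker 1: 125 = 125
  locker 2: 120 = 120
  locker 3: 120 = 120
  locker 4: 90 + 40 = 130
  locker 5: 65 + 60 = 125
  locker 6: 55 + 50 = 105
  locker 7: 45 + 35 = 80
This matches the lower bound, so 7 is optimal.

7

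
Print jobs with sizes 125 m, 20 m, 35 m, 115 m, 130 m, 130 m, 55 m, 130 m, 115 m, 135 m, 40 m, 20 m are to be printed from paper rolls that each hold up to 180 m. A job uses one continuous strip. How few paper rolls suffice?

Total = 135 + 130 + 130 + 130 + 125 + 115 + 115 + 55 + 40 + 35 + 20 + 20 = 1050 m.
Lower bound: ⌈1050/180⌉ = 6 paper rolls.
Also, 7 print jobs each exceed 90 m, and no two of those can share a roll, so at least 7 paper rolls are needed.
A packing using 7 paper rolls:
  roll 1: 135 + 40 = 175
  roll 2: 130 + 35 = 165
  roll 3: 130 + 20 + 20 = 170
  roll 4: 130 = 130
  roll 5: 125 + 55 = 180
  roll 6: 115 = 115
  roll 7: 115 = 115
This matches the lower bound, so 7 is optimal.

7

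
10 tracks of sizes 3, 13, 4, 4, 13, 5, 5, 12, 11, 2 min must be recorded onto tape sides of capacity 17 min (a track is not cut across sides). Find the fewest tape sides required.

5

Total = 13 + 13 + 12 + 11 + 5 + 5 + 4 + 4 + 3 + 2 = 72 min.
Lower bound: ⌈72/17⌉ = 5 tape sides.
A packing using 5 tape sides:
  side 1: 13 + 4 = 17
  side 2: 13 + 4 = 17
  side 3: 12 + 5 = 17
  side 4: 11 + 5 = 16
  side 5: 3 + 2 = 5
This matches the lower bound, so 5 is optimal.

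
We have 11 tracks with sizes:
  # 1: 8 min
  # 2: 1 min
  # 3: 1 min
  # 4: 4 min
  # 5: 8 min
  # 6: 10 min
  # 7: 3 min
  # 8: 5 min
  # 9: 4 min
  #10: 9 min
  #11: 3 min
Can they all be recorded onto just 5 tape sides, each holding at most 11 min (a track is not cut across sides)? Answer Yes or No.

No

Total = 56 min; ⌈56/11⌉ = 6.
At least 6 tape sides are required, but only 5 are allowed.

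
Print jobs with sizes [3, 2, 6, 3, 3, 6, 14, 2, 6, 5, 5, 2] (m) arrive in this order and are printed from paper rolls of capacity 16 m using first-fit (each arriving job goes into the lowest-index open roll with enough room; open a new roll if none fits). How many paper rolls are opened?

4

  3 → roll 1 (new)  [load 3/16]
  2 → roll 1  [load 5/16]
  6 → roll 1  [load 11/16]
  3 → roll 1  [load 14/16]
  3 → roll 2 (new)  [load 3/16]
  6 → roll 2  [load 9/16]
  14 → roll 3 (new)  [load 14/16]
  2 → roll 1  [load 16/16]
  6 → roll 2  [load 15/16]
  5 → roll 4 (new)  [load 5/16]
  5 → roll 4  [load 10/16]
  2 → roll 3  [load 16/16]
4 paper rolls opened.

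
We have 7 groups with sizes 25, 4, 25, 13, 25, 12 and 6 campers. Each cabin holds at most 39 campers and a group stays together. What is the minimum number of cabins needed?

3

Total = 25 + 25 + 25 + 13 + 12 + 6 + 4 = 110 campers.
Lower bound: ⌈110/39⌉ = 3 cabins.
A packing using 3 cabins:
  cabin 1: 25 + 13 = 38
  cabin 2: 25 + 12 = 37
  cabin 3: 25 + 6 + 4 = 35
This matches the lower bound, so 3 is optimal.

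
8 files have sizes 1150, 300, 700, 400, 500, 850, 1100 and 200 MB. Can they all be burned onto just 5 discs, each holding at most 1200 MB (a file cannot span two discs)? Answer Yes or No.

A valid assignment using 5 discs:
  disc 1: 1150 = 1150
  disc 2: 1100 = 1100
  disc 3: 850 + 300 = 1150
  disc 4: 700 + 500 = 1200
  disc 5: 400 + 200 = 600
Every load is within 1200 MB, so 5 discs suffice.

Yes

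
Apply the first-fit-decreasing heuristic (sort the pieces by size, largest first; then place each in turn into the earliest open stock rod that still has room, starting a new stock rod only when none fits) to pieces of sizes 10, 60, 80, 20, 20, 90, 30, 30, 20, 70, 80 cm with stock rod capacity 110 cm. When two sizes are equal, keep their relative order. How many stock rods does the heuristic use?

Sorted descending: 90, 80, 80, 70, 60, 30, 30, 20, 20, 20, 10.
  90 → stock rod 1 (new)  [load 90/110]
  80 → stock rod 2 (new)  [load 80/110]
  80 → stock rod 3 (new)  [load 80/110]
  70 → stock rod 4 (new)  [load 70/110]
  60 → stock rod 5 (new)  [load 60/110]
  30 → stock rod 2  [load 110/110]
  30 → stock rod 3  [load 110/110]
  20 → stock rod 1  [load 110/110]
  20 → stock rod 4  [load 90/110]
  20 → stock rod 4  [load 110/110]
  10 → stock rod 5  [load 70/110]
5 stock rods opened.

5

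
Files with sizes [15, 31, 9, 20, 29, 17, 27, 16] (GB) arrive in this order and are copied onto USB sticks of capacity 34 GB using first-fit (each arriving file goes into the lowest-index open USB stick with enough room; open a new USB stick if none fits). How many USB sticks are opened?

6

  15 → USB stick 1 (new)  [load 15/34]
  31 → USB stick 2 (new)  [load 31/34]
  9 → USB stick 1  [load 24/34]
  20 → USB stick 3 (new)  [load 20/34]
  29 → USB stick 4 (new)  [load 29/34]
  17 → USB stick 5 (new)  [load 17/34]
  27 → USB stick 6 (new)  [load 27/34]
  16 → USB stick 5  [load 33/34]
6 USB sticks opened.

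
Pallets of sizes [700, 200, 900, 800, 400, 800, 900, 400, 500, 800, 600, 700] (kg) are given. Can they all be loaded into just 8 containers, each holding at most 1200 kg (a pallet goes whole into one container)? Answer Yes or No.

A valid assignment using 8 containers:
  container 1: 900 + 200 = 1100
  container 2: 900 = 900
  container 3: 800 + 400 = 1200
  container 4: 800 + 400 = 1200
  container 5: 800 = 800
  container 6: 700 + 500 = 1200
  container 7: 700 = 700
  container 8: 600 = 600
Every load is within 1200 kg, so 8 containers suffice.

Yes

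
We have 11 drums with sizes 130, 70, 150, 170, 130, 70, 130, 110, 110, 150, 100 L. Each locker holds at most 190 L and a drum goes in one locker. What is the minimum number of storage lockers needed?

9

Total = 170 + 150 + 150 + 130 + 130 + 130 + 110 + 110 + 100 + 70 + 70 = 1320 L.
Lower bound: ⌈1320/190⌉ = 7 storage lockers.
Also, 9 drums each exceed 95 L, and no two of those can share a locker, so at least 9 storage lockers are needed.
A packing using 9 storage lockers:
  locker 1: 170 = 170
  locker 2: 150 = 150
  locker 3: 150 = 150
  locker 4: 130 = 130
  locker 5: 130 = 130
  locker 6: 130 = 130
  locker 7: 110 + 70 = 180
  locker 8: 110 + 70 = 180
  locker 9: 100 = 100
This matches the lower bound, so 9 is optimal.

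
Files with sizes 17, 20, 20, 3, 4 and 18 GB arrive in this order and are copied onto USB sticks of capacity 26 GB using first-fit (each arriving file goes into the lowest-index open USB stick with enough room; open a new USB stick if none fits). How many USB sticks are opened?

4

  17 → USB stick 1 (new)  [load 17/26]
  20 → USB stick 2 (new)  [load 20/26]
  20 → USB stick 3 (new)  [load 20/26]
  3 → USB stick 1  [load 20/26]
  4 → USB stick 1  [load 24/26]
  18 → USB stick 4 (new)  [load 18/26]
4 USB sticks opened.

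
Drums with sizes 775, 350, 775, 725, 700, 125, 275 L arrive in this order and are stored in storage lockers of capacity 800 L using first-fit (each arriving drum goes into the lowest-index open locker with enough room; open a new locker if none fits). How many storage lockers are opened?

5

  775 → locker 1 (new)  [load 775/800]
  350 → locker 2 (new)  [load 350/800]
  775 → locker 3 (new)  [load 775/800]
  725 → locker 4 (new)  [load 725/800]
  700 → locker 5 (new)  [load 700/800]
  125 → locker 2  [load 475/800]
  275 → locker 2  [load 750/800]
5 storage lockers opened.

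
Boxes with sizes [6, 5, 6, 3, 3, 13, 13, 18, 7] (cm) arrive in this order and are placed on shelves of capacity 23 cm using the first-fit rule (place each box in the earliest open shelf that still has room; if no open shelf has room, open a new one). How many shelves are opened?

  6 → shelf 1 (new)  [load 6/23]
  5 → shelf 1  [load 11/23]
  6 → shelf 1  [load 17/23]
  3 → shelf 1  [load 20/23]
  3 → shelf 1  [load 23/23]
  13 → shelf 2 (new)  [load 13/23]
  13 → shelf 3 (new)  [load 13/23]
  18 → shelf 4 (new)  [load 18/23]
  7 → shelf 2  [load 20/23]
4 shelves opened.

4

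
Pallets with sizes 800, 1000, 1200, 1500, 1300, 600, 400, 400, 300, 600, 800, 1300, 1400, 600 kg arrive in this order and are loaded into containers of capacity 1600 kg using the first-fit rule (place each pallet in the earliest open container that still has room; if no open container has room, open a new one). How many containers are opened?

  800 → container 1 (new)  [load 800/1600]
  1000 → container 2 (new)  [load 1000/1600]
  1200 → container 3 (new)  [load 1200/1600]
  1500 → container 4 (new)  [load 1500/1600]
  1300 → container 5 (new)  [load 1300/1600]
  600 → container 1  [load 1400/1600]
  400 → container 2  [load 1400/1600]
  400 → container 3  [load 1600/1600]
  300 → container 5  [load 1600/1600]
  600 → container 6 (new)  [load 600/1600]
  800 → container 6  [load 1400/1600]
  1300 → container 7 (new)  [load 1300/1600]
  1400 → container 8 (new)  [load 1400/1600]
  600 → container 9 (new)  [load 600/1600]
9 containers opened.

9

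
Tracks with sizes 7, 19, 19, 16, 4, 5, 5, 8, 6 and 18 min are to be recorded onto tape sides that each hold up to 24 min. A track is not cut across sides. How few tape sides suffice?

5

Total = 19 + 19 + 18 + 16 + 8 + 7 + 6 + 5 + 5 + 4 = 107 min.
Lower bound: ⌈107/24⌉ = 5 tape sides.
A packing using 5 tape sides:
  side 1: 19 + 5 = 24
  side 2: 19 + 5 = 24
  side 3: 18 + 6 = 24
  side 4: 16 + 8 = 24
  side 5: 7 + 4 = 11
This matches the lower bound, so 5 is optimal.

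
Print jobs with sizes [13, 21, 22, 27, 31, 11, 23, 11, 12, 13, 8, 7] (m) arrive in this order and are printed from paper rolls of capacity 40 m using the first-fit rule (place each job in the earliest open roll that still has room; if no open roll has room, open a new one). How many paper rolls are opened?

  13 → roll 1 (new)  [load 13/40]
  21 → roll 1  [load 34/40]
  22 → roll 2 (new)  [load 22/40]
  27 → roll 3 (new)  [load 27/40]
  31 → roll 4 (new)  [load 31/40]
  11 → roll 2  [load 33/40]
  23 → roll 5 (new)  [load 23/40]
  11 → roll 3  [load 38/40]
  12 → roll 5  [load 35/40]
  13 → roll 6 (new)  [load 13/40]
  8 → roll 4  [load 39/40]
  7 → roll 2  [load 40/40]
6 paper rolls opened.

6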